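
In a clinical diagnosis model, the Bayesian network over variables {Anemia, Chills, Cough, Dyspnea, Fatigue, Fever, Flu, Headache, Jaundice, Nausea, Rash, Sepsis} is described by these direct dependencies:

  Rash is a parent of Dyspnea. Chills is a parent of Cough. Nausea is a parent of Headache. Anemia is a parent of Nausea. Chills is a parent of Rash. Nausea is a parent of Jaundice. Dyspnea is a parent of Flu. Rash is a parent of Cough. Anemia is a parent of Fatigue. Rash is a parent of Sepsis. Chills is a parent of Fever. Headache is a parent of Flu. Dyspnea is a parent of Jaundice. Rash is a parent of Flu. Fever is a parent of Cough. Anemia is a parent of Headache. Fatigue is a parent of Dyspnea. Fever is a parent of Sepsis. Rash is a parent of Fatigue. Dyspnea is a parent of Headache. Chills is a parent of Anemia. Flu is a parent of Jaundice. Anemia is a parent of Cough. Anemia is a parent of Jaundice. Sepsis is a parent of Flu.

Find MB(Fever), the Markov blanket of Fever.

Fever has children Cough, Sepsis.
Parents of Fever: Chills.
Parents of each child, excluding Fever:
  Sepsis's other parent is Rash.
  Cough also has parents Anemia, Chills, Rash.
So the Markov blanket of Fever is {Anemia, Chills, Cough, Rash, Sepsis}.

{Anemia, Chills, Cough, Rash, Sepsis}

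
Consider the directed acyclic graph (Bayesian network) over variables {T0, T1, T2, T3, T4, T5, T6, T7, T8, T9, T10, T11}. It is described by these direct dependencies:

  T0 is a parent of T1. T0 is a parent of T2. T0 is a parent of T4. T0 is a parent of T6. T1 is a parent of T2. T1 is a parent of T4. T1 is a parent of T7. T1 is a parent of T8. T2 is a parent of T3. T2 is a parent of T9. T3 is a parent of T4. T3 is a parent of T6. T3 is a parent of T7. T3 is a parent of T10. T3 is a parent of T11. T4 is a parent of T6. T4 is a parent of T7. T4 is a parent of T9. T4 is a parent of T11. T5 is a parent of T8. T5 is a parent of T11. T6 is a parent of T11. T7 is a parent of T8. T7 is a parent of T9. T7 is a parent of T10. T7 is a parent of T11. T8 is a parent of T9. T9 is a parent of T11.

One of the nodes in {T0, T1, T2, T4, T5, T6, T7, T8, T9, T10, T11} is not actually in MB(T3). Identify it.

Pa(T3) = {T2}.
T3 has children T4, T6, T7, T10, T11.
Parents of each child, excluding T3:
  T4 also has parents T0, T1.
  parents(T6) \ {T3} = {T0, T4}.
  T7 also has parents T1, T4.
  T10 also has parent T7.
  T11's other parents are T4, T5, T6, T7, T9.
MB(T3) = {T0, T1, T2, T4, T5, T6, T7, T9, T10, T11}.
T8 is neither a parent, child, nor co-parent of T3, so it does not belong.

T8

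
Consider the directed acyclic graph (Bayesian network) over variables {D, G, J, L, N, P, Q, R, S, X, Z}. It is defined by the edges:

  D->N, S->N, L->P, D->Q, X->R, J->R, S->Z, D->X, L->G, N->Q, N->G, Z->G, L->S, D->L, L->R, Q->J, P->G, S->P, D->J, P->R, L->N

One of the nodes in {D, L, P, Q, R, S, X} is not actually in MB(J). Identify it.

S

Recall MB(v) = parents ∪ children ∪ spouses, where spouses are the other parents of v's children.
J's parents: D, Q.
J has child R.
Parents of each child, excluding J:
  R also has parents L, P, X.
MB(J) = {D, L, P, Q, R, X}.
S is neither a parent, child, nor co-parent of J, so it does not belong.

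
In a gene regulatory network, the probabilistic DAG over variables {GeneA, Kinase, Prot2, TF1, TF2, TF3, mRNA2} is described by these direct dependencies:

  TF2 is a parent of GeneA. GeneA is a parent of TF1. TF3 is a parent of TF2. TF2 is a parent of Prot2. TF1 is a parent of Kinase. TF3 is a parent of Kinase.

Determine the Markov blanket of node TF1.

A node's Markov blanket = Pa ∪ Ch ∪ (parents of Ch other than the node itself).
Parents of TF1: GeneA.
Ch(TF1) = {Kinase}.
Parents of each child, excluding TF1:
  parents(Kinase) \ {TF1} = {TF3}.
Union: {GeneA} ∪ {Kinase} ∪ {TF3} = {GeneA, Kinase, TF3}.

{GeneA, Kinase, TF3}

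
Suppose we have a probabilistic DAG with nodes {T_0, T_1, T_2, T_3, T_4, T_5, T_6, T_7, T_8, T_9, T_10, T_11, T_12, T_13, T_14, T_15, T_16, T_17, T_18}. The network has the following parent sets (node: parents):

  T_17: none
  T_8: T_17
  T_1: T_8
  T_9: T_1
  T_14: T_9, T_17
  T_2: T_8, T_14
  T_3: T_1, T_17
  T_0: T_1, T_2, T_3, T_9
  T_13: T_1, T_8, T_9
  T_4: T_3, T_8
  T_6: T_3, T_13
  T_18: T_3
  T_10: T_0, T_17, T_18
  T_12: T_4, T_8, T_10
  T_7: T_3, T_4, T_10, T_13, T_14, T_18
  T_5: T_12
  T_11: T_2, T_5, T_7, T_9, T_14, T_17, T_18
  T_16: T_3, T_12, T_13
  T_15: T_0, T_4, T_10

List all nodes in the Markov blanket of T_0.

Pa(T_0) = {T_1, T_2, T_3, T_9}.
T_0's children: T_10, T_15.
For each child, the remaining parents (spouses of T_0):
  parents(T_10) \ {T_0} = {T_17, T_18}.
  T_15's other parents are T_4, T_10.
Taking the union gives {T_1, T_2, T_3, T_4, T_9, T_10, T_15, T_17, T_18}.

{T_1, T_2, T_3, T_4, T_9, T_10, T_15, T_17, T_18}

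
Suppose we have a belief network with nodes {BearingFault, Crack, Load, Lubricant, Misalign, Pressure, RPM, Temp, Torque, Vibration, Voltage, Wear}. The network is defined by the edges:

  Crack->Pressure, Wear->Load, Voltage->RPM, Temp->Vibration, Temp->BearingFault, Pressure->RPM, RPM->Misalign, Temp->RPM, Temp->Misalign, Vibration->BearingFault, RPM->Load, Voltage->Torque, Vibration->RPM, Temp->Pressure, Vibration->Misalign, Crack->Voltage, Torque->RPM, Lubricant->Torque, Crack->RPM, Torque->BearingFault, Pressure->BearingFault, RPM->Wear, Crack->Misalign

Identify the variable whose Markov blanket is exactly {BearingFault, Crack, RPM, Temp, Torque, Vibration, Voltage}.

The target node must have every member of {BearingFault, Crack, RPM, Temp, Torque, Vibration, Voltage} as a parent, child, or co-parent, and no others.
Parents of Pressure: Crack, Temp; children: BearingFault, RPM; co-parents: Crack, Temp, Torque, Vibration, Voltage.
These exactly cover the given set, so the node is Pressure.

Pressure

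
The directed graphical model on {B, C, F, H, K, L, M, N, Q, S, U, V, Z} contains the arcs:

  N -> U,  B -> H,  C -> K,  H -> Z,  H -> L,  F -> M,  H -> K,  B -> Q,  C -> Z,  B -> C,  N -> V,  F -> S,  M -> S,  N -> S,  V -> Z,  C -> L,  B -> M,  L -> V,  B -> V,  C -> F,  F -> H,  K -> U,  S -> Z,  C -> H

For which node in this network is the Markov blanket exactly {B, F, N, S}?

M

The target node must have every member of {B, F, N, S} as a parent, child, or co-parent, and no others.
Parents of M: B, F; children: S; co-parents: F, N.
These exactly cover the given set, so the node is M.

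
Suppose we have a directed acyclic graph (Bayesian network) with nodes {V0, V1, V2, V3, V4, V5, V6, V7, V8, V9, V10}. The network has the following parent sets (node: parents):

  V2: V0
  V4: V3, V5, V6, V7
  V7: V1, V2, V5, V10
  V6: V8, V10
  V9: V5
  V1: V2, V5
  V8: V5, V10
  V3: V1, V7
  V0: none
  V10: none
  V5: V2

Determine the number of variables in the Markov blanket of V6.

6

By definition, MB(V6) is built from V6's parents, V6's children, and the co-parents of V6.
Parents of V6: V8, V10.
V6 has child V4.
For each child, the remaining parents (spouses of V6):
  parents(V4) \ {V6} = {V3, V5, V7}.
MB(V6) = {V3, V4, V5, V7, V8, V10}, which has 6 nodes.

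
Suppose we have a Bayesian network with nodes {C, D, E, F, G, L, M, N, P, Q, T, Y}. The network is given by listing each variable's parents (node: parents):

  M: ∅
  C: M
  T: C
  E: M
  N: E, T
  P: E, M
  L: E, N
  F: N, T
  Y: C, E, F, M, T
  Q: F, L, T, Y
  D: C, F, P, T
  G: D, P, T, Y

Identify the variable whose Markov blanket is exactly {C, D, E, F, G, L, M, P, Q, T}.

Y

The target node must have every member of {C, D, E, F, G, L, M, P, Q, T} as a parent, child, or co-parent, and no others.
Parents of Y: C, E, F, M, T; children: G, Q; co-parents: D, F, L, P, T.
These exactly cover the given set, so the node is Y.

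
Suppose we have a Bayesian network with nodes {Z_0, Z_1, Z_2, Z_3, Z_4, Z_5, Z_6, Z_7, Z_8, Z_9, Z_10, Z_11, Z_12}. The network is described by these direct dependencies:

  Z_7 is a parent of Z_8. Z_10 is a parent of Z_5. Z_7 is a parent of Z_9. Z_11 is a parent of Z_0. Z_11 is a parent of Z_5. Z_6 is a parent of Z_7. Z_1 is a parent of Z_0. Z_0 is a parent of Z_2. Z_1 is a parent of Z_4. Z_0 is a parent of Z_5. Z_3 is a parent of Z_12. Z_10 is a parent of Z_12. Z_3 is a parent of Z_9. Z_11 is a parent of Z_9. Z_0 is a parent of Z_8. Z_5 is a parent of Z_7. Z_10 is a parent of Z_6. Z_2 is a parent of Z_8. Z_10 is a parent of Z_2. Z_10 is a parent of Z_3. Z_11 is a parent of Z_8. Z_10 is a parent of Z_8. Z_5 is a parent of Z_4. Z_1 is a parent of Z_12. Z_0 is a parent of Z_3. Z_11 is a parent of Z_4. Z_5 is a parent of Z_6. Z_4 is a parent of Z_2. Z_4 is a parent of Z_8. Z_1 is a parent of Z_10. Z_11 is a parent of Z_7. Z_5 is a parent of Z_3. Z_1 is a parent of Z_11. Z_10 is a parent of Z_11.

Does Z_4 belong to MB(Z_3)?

No

By definition, MB(Z_3) is built from Z_3's parents, Z_3's children, and the co-parents of Z_3.
Ch(Z_3) = {Z_9, Z_12}.
Pa(Z_3) = {Z_0, Z_5, Z_10}.
Co-parents of Z_3 (other parents of its children):
  parents(Z_12) \ {Z_3} = {Z_1, Z_10}.
  Z_9's other parents are Z_7, Z_11.
MB(Z_3) = {Z_0, Z_1, Z_5, Z_7, Z_9, Z_10, Z_11, Z_12}; Z_4 is not in this set.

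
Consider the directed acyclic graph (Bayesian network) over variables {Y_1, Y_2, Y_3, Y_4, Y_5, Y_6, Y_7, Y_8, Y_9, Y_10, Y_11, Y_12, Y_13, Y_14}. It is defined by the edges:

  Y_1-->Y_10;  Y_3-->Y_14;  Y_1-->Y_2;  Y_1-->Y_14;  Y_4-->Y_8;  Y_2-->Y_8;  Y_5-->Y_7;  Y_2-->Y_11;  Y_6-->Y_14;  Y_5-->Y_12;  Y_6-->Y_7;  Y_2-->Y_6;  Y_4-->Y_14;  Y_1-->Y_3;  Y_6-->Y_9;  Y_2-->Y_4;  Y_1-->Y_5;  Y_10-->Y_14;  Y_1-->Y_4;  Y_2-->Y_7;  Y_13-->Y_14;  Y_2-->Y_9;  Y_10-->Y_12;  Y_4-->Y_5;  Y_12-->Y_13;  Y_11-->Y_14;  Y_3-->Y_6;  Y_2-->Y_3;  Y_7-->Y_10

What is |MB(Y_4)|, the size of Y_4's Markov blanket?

Y_4 has parents Y_1, Y_2.
Ch(Y_4) = {Y_5, Y_8, Y_14}.
For each child, the remaining parents (spouses of Y_4):
  Y_5: Y_1
  Y_8: Y_2
  Y_14: Y_1, Y_3, Y_6, Y_10, Y_11, Y_13
MB(Y_4) = {Y_1, Y_2, Y_3, Y_5, Y_6, Y_8, Y_10, Y_11, Y_13, Y_14}, which has 10 nodes.

10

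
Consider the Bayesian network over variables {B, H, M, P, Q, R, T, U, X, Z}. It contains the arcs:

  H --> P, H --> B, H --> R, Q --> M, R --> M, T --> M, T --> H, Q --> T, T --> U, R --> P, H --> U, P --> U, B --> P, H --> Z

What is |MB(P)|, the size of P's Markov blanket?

5

Recall MB(v) = parents ∪ children ∪ spouses, where spouses are the other parents of v's children.
P's children: U.
P's parents: B, H, R.
For each child, the remaining parents (spouses of P):
  parents(U) \ {P} = {H, T}.
MB(P) = {B, H, R, T, U}, which has 5 nodes.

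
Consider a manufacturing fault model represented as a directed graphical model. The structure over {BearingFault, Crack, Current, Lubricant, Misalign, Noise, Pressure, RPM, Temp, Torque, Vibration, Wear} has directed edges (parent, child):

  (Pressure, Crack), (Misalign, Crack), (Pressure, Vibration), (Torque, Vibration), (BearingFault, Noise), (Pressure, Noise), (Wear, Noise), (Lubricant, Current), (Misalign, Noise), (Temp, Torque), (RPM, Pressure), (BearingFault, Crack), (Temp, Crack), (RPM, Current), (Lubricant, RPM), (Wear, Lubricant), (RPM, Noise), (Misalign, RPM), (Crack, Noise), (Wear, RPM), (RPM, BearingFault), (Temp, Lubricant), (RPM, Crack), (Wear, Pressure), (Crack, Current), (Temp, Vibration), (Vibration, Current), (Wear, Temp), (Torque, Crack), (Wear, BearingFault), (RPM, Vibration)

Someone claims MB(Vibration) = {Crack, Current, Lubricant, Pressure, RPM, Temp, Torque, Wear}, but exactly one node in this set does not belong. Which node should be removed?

Vibration has child Current.
Parents of Vibration: Pressure, RPM, Temp, Torque.
For each child, the remaining parents (spouses of Vibration):
  Current also has parents Crack, Lubricant, RPM.
MB(Vibration) = {Crack, Current, Lubricant, Pressure, RPM, Temp, Torque}.
Wear is neither a parent, child, nor co-parent of Vibration, so it does not belong.

Wear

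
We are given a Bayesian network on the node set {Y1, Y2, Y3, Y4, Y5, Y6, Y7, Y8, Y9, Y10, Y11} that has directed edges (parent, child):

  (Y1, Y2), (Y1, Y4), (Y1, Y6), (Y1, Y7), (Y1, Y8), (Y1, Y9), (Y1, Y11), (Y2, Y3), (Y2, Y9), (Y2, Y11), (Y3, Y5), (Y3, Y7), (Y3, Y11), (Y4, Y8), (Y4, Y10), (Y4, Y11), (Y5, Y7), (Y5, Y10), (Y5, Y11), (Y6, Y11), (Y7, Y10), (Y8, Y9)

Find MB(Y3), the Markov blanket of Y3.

{Y1, Y2, Y4, Y5, Y6, Y7, Y11}

Recall MB(v) = parents ∪ children ∪ spouses, where spouses are the other parents of v's children.
Y3 has children Y5, Y7, Y11.
Pa(Y3) = {Y2}.
Other parents of Y3's children:
  Y5: —
  Y7: Y1, Y5
  Y11: Y1, Y2, Y4, Y5, Y6
Union: {Y2} ∪ {Y5, Y7, Y11} ∪ {Y1, Y2, Y4, Y5, Y6} = {Y1, Y2, Y4, Y5, Y6, Y7, Y11}.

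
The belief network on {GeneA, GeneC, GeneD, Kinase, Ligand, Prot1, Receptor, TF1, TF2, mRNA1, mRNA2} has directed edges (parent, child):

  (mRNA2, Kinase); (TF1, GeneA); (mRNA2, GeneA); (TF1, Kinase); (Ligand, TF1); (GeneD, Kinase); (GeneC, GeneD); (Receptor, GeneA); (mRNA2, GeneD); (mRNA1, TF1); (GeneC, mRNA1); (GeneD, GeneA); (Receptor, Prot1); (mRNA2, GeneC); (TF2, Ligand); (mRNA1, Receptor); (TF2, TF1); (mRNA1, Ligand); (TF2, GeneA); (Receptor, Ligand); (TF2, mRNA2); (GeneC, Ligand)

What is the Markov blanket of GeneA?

The Markov blanket of a node is its parents, its children, and the other parents of its children.
Children of GeneA: none.
Pa(GeneA) = {GeneD, Receptor, TF1, TF2, mRNA2}.
GeneA has no children, so there are no co-parents.
Union: {GeneD, Receptor, TF1, TF2, mRNA2} ∪ {} ∪ {} = {GeneD, Receptor, TF1, TF2, mRNA2}.

{GeneD, Receptor, TF1, TF2, mRNA2}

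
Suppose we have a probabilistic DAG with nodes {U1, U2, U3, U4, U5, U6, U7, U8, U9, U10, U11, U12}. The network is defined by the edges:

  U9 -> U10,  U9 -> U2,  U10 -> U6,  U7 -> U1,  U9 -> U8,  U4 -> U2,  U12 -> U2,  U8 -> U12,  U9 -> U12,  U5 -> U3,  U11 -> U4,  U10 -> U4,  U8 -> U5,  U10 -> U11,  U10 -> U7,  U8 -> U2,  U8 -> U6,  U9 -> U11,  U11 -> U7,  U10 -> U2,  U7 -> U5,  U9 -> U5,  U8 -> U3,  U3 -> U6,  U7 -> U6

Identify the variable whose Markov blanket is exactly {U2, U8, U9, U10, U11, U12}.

The target node must have every member of {U2, U8, U9, U10, U11, U12} as a parent, child, or co-parent, and no others.
Parents of U4: U10, U11; children: U2; co-parents: U8, U9, U10, U12.
These exactly cover the given set, so the node is U4.

U4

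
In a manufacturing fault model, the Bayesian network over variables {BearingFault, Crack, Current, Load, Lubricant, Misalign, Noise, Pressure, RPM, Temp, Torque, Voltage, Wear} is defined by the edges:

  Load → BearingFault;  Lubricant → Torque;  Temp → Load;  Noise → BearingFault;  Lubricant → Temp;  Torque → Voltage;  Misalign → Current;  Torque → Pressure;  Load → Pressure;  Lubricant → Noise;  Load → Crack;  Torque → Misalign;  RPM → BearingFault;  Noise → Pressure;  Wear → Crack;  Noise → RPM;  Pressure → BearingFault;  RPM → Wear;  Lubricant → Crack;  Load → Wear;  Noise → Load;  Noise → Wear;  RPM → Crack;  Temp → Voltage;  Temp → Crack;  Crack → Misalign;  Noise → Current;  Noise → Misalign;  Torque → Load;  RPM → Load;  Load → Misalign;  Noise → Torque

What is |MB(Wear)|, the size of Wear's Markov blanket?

6

Recall MB(v) = parents ∪ children ∪ spouses, where spouses are the other parents of v's children.
Parents of Wear: Load, Noise, RPM.
Children of Wear: Crack.
Parents of each child, excluding Wear:
  parents(Crack) \ {Wear} = {Load, Lubricant, RPM, Temp}.
MB(Wear) = {Crack, Load, Lubricant, Noise, RPM, Temp}, which has 6 nodes.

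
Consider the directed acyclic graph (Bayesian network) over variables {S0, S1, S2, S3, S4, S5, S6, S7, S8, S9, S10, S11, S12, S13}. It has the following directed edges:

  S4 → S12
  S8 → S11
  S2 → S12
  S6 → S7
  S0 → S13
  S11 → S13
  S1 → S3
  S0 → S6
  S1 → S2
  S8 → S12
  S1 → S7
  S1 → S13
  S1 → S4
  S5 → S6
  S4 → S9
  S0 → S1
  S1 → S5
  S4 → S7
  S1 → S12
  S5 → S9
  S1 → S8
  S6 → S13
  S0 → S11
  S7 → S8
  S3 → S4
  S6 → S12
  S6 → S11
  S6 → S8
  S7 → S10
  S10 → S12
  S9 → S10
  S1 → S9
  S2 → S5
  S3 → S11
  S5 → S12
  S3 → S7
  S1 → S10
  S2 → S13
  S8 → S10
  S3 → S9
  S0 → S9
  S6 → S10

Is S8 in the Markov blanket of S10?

Yes

S8 is a parent of S10.
So S8 ∈ MB(S10).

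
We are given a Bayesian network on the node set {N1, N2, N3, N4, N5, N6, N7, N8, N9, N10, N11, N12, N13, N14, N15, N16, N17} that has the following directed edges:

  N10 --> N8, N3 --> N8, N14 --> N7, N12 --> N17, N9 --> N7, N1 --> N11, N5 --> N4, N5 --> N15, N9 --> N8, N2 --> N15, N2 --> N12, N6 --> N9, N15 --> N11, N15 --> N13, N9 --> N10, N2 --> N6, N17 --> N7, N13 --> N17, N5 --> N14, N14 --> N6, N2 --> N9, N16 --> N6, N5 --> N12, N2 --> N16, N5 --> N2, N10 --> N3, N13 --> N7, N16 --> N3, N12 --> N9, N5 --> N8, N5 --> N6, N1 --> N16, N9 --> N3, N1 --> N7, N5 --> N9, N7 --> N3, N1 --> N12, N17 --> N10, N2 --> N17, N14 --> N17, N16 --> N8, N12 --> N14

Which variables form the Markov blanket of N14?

{N1, N2, N5, N6, N7, N9, N12, N13, N16, N17}

By definition, MB(N14) is built from N14's parents, N14's children, and the co-parents of N14.
Ch(N14) = {N6, N7, N17}.
N14 has parents N5, N12.
For each child, the remaining parents (spouses of N14):
  N17: N2, N12, N13
  N6: N2, N5, N16
  N7: N1, N9, N13, N17
So the Markov blanket of N14 is {N1, N2, N5, N6, N7, N9, N12, N13, N16, N17}.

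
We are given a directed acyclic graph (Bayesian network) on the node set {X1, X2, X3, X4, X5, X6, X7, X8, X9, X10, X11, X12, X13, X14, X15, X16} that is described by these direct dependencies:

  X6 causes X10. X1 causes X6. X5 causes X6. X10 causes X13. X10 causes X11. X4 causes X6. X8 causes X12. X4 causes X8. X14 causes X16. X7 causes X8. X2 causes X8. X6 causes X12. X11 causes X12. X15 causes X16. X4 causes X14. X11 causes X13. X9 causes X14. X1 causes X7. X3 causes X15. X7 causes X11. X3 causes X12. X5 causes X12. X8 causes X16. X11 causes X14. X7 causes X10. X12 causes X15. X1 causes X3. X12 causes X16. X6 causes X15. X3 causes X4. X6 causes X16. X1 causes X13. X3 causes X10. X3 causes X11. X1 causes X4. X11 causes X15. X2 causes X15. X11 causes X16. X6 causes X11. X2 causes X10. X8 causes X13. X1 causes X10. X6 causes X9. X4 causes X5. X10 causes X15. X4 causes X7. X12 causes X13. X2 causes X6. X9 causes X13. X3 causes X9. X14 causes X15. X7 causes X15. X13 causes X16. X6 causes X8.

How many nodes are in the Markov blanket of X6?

15

By definition, MB(X6) is built from X6's parents, X6's children, and the co-parents of X6.
Parents of X6: X1, X2, X4, X5.
X6 has children X8, X9, X10, X11, X12, X15, X16.
Co-parents of X6 (other parents of its children):
  X8's other parents are X2, X4, X7.
  X9 also has parent X3.
  X10's other parents are X1, X2, X3, X7.
  parents(X11) \ {X6} = {X3, X7, X10}.
  parents(X12) \ {X6} = {X3, X5, X8, X11}.
  X15 also has parents X2, X3, X7, X10, X11, X12, X14.
  parents(X16) \ {X6} = {X8, X11, X12, X13, X14, X15}.
MB(X6) = {X1, X2, X3, X4, X5, X7, X8, X9, X10, X11, X12, X13, X14, X15, X16}, which has 15 nodes.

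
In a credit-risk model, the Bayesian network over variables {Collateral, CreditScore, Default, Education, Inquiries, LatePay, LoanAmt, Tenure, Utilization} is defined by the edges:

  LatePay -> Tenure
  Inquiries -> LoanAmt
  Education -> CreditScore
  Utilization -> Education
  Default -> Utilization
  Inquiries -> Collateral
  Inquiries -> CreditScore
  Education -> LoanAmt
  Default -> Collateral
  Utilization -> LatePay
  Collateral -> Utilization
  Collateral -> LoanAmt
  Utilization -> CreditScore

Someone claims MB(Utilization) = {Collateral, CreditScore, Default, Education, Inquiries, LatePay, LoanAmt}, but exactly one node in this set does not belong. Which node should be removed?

LoanAmt

Children of Utilization: CreditScore, Education, LatePay.
Pa(Utilization) = {Collateral, Default}.
Other parents of Utilization's children:
  Education has no other parent.
  LatePay: no additional parents.
  CreditScore's other parents are Education, Inquiries.
MB(Utilization) = {Collateral, CreditScore, Default, Education, Inquiries, LatePay}.
LoanAmt is neither a parent, child, nor co-parent of Utilization, so it does not belong.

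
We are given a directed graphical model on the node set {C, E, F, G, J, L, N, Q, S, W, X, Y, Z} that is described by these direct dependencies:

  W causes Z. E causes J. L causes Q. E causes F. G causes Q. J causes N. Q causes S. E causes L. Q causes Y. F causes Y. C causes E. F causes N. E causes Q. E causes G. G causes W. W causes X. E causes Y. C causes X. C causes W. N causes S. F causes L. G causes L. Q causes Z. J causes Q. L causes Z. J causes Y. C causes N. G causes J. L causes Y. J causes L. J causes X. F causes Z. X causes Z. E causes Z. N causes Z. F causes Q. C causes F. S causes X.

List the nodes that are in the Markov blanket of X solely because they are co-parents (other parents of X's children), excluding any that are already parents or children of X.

{E, F, L, N, Q}

Children of X: Z.
  parents(Z) \ {X} = {E, F, L, N, Q, W}.
Excluding nodes already adjacent to X (C, J, S, W, Z), the co-parent-only contribution is {E, F, L, N, Q}.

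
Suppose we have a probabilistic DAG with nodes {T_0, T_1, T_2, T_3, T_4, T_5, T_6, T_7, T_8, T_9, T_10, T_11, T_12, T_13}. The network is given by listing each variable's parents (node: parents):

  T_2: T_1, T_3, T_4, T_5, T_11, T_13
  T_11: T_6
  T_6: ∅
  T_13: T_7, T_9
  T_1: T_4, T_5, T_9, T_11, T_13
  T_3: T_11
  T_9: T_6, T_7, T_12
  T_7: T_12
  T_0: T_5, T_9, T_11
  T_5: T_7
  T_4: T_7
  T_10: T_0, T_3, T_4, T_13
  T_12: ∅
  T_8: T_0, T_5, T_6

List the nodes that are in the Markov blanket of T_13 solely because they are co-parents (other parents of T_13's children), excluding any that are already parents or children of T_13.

Children of T_13: T_1, T_2, T_10.
  T_10: T_0, T_3, T_4
  T_1: T_4, T_5, T_9, T_11
  T_2: T_1, T_3, T_4, T_5, T_11
Excluding nodes already adjacent to T_13 (T_1, T_2, T_7, T_9, T_10), the co-parent-only contribution is {T_0, T_3, T_4, T_5, T_11}.

{T_0, T_3, T_4, T_5, T_11}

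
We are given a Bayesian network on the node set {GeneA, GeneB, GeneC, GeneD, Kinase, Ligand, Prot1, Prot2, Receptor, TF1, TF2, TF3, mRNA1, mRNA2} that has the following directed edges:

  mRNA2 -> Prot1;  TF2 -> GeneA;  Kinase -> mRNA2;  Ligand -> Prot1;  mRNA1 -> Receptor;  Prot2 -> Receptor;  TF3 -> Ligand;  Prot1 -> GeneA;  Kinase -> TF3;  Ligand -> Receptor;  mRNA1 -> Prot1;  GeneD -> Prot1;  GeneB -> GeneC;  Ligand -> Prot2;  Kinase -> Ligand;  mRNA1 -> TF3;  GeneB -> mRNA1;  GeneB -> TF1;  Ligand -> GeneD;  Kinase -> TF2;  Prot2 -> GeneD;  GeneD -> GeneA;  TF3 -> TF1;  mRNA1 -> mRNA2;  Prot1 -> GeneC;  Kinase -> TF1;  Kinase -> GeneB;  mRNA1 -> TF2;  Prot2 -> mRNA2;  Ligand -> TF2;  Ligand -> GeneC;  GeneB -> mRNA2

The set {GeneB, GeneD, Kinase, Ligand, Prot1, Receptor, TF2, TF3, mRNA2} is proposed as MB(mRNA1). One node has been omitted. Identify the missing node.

Prot2

Pa(mRNA1) = {GeneB}.
mRNA1's children: Prot1, Receptor, TF2, TF3, mRNA2.
Parents of each child, excluding mRNA1:
  TF3 also has parent Kinase.
  parents(TF2) \ {mRNA1} = {Kinase, Ligand}.
  Receptor also has parents Ligand, Prot2.
  mRNA2's other parents are GeneB, Kinase, Prot2.
  Prot1's other parents are GeneD, Ligand, mRNA2.
MB(mRNA1) = {GeneB, GeneD, Kinase, Ligand, Prot1, Prot2, Receptor, TF2, TF3, mRNA2}.
Comparing with the claimed set, Prot2 is missing.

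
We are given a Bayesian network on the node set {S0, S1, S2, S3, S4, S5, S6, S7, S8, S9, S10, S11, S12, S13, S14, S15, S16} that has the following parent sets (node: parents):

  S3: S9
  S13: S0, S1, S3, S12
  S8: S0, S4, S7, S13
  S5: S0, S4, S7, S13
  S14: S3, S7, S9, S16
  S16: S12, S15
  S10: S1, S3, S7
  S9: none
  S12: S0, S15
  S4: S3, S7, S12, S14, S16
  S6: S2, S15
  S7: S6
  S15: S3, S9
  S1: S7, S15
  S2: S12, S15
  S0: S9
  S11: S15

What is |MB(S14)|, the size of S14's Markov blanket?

6

Parents of S14: S3, S7, S9, S16.
Ch(S14) = {S4}.
Co-parents of S14 (other parents of its children):
  S4: S3, S7, S12, S16
MB(S14) = {S3, S4, S7, S9, S12, S16}, which has 6 nodes.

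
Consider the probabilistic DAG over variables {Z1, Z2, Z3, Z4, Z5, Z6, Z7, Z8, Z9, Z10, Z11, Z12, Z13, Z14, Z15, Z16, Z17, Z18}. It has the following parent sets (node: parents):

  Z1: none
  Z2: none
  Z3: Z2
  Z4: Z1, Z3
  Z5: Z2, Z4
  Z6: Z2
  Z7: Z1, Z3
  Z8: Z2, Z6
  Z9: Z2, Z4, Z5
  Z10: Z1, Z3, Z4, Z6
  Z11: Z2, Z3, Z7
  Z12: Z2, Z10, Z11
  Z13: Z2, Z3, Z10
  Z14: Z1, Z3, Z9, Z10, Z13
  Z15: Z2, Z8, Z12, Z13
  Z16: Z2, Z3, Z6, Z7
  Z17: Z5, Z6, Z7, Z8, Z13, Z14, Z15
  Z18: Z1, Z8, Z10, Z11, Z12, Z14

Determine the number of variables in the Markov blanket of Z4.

The Markov blanket of a node is its parents, its children, and the other parents of its children.
Z4 has parents Z1, Z3.
Ch(Z4) = {Z5, Z9, Z10}.
For each child, the remaining parents (spouses of Z4):
  Z5's other parent is Z2.
  Z9 also has parents Z2, Z5.
  Z10 also has parents Z1, Z3, Z6.
MB(Z4) = {Z1, Z2, Z3, Z5, Z6, Z9, Z10}, which has 7 nodes.

7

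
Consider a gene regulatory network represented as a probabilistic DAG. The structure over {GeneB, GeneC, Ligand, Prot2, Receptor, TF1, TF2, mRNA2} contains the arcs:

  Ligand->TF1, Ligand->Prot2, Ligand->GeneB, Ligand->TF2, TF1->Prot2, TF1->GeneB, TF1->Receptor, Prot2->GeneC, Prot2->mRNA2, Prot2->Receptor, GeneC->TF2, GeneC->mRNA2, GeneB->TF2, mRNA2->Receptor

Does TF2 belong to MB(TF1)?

No

A node's Markov blanket = Pa ∪ Ch ∪ (parents of Ch other than the node itself).
Parents of TF1: Ligand.
Ch(TF1) = {GeneB, Prot2, Receptor}.
Co-parents of TF1 (other parents of its children):
  Prot2: Ligand
  GeneB: Ligand
  Receptor: Prot2, mRNA2
MB(TF1) = {GeneB, Ligand, Prot2, Receptor, mRNA2}; TF2 is not in this set.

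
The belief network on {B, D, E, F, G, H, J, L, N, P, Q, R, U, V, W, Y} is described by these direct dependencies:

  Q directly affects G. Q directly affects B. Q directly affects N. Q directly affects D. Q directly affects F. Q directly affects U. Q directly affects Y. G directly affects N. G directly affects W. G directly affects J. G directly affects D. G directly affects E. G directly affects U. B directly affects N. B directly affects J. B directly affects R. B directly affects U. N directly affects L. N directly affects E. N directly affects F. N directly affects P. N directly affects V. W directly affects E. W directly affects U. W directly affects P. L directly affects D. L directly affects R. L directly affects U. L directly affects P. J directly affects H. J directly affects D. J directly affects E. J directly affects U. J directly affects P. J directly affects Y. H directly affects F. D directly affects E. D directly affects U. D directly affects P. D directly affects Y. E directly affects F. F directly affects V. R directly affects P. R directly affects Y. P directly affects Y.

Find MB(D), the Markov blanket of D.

Children of D: E, P, U, Y.
Parents of D: G, J, L, Q.
Co-parents of D (other parents of its children):
  E: G, J, N, W
  U: B, G, J, L, Q, W
  P: J, L, N, R, W
  Y: J, P, Q, R
Union: {G, J, L, Q} ∪ {E, P, U, Y} ∪ {B, G, J, L, N, P, Q, R, W} = {B, E, G, J, L, N, P, Q, R, U, W, Y}.

{B, E, G, J, L, N, P, Q, R, U, W, Y}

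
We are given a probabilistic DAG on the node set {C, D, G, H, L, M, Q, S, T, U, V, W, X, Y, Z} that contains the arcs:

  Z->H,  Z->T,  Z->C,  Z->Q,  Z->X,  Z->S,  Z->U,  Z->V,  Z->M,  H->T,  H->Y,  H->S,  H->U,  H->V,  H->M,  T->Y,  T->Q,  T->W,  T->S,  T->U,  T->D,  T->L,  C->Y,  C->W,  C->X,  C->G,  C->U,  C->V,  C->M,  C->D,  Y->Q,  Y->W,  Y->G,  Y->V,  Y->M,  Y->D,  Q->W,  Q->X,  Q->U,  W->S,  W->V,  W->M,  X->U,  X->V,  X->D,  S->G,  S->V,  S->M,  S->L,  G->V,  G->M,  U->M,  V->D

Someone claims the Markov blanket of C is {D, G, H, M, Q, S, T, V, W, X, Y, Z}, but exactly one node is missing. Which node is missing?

U

Parents of C: Z.
C has children D, G, M, U, V, W, X, Y.
For each child, the remaining parents (spouses of C):
  Y also has parents H, T.
  W's other parents are Q, T, Y.
  X also has parents Q, Z.
  G also has parents S, Y.
  parents(U) \ {C} = {H, Q, T, X, Z}.
  V's other parents are G, H, S, W, X, Y, Z.
  M also has parents G, H, S, U, W, Y, Z.
  parents(D) \ {C} = {T, V, X, Y}.
MB(C) = {D, G, H, M, Q, S, T, U, V, W, X, Y, Z}.
Comparing with the claimed set, U is missing.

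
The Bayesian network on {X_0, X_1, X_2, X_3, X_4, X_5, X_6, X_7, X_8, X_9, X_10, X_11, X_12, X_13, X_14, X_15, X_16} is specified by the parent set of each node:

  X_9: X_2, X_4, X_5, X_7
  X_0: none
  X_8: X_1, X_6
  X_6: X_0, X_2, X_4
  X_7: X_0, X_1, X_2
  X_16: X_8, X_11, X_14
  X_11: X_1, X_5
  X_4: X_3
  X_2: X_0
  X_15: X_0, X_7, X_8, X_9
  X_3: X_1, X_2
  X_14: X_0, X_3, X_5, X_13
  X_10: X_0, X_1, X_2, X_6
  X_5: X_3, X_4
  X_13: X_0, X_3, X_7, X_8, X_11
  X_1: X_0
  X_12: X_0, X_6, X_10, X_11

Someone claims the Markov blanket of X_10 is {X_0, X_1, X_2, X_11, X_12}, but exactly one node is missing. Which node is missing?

X_10 has parents X_0, X_1, X_2, X_6.
Ch(X_10) = {X_12}.
Other parents of X_10's children:
  X_12's other parents are X_0, X_6, X_11.
MB(X_10) = {X_0, X_1, X_2, X_6, X_11, X_12}.
Comparing with the claimed set, X_6 is missing.

X_6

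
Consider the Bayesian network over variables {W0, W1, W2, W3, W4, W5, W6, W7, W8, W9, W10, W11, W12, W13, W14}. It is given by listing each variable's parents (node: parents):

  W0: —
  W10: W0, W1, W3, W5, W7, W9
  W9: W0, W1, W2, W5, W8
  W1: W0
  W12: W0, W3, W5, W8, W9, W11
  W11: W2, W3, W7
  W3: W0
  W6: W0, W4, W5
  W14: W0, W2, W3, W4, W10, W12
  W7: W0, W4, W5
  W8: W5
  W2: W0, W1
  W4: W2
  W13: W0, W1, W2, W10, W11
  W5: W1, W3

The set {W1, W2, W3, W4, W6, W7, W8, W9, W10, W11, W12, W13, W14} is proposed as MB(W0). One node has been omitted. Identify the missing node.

By definition, MB(W0) is built from W0's parents, W0's children, and the co-parents of W0.
W0's parents: none.
Children of W0: W1, W2, W3, W6, W7, W9, W10, W12, W13, W14.
Co-parents of W0 (other parents of its children):
  W1: no additional parents.
  W2 also has parent W1.
  W3 has no other parent.
  W6 also has parents W4, W5.
  parents(W7) \ {W0} = {W4, W5}.
  W9 also has parents W1, W2, W5, W8.
  W10 also has parents W1, W3, W5, W7, W9.
  W12's other parents are W3, W5, W8, W9, W11.
  W13's other parents are W1, W2, W10, W11.
  W14's other parents are W2, W3, W4, W10, W12.
MB(W0) = {W1, W2, W3, W4, W5, W6, W7, W8, W9, W10, W11, W12, W13, W14}.
Comparing with the claimed set, W5 is missing.

W5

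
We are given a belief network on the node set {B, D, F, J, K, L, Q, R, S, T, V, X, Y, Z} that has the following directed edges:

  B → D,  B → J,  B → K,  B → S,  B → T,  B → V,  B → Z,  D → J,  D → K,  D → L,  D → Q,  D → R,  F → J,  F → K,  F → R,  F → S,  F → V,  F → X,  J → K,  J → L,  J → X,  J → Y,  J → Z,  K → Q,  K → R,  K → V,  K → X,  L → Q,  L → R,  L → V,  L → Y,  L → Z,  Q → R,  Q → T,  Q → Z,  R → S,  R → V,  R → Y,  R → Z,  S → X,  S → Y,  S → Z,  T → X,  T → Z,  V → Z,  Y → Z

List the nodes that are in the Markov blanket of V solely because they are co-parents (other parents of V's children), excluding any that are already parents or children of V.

Children of V: Z.
  Z: B, J, L, Q, R, S, T, Y
Excluding nodes already adjacent to V (B, F, K, L, R, Z), the co-parent-only contribution is {J, Q, S, T, Y}.

{J, Q, S, T, Y}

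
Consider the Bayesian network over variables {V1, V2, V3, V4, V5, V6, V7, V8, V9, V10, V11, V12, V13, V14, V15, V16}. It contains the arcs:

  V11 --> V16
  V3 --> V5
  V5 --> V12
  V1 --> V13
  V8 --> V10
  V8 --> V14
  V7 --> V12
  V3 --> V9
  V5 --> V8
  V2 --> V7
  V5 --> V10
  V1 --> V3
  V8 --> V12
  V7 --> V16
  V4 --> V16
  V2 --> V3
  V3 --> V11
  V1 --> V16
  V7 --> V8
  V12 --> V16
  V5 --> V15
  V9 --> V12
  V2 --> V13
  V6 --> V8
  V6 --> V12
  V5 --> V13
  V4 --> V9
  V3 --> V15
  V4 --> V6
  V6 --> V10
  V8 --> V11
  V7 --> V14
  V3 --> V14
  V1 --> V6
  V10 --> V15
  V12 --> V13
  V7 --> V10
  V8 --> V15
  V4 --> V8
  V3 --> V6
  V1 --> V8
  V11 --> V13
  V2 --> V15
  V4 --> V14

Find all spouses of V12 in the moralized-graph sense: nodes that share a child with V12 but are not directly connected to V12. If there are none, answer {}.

{V1, V2, V4, V11}

Children of V12: V13, V16.
  V13: V1, V2, V5, V11
  V16: V1, V4, V7, V11
Excluding nodes already adjacent to V12 (V5, V6, V7, V8, V9, V13, V16), the co-parent-only contribution is {V1, V2, V4, V11}.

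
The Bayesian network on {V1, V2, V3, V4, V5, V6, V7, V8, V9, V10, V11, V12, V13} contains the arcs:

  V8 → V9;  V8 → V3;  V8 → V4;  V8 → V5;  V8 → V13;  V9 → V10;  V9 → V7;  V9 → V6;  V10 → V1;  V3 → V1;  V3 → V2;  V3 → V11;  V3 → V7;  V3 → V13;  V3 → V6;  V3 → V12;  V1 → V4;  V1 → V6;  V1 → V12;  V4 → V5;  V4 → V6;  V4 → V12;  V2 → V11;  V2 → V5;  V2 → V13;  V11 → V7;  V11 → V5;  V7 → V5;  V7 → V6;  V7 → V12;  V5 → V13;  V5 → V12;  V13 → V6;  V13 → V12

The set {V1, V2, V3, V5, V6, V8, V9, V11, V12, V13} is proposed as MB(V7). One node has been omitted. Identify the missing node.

A node's Markov blanket = Pa ∪ Ch ∪ (parents of Ch other than the node itself).
V7 has parents V3, V9, V11.
V7 has children V5, V6, V12.
Parents of each child, excluding V7:
  V5: V2, V4, V8, V11
  V6: V1, V3, V4, V9, V13
  V12: V1, V3, V4, V5, V13
MB(V7) = {V1, V2, V3, V4, V5, V6, V8, V9, V11, V12, V13}.
Comparing with the claimed set, V4 is missing.

V4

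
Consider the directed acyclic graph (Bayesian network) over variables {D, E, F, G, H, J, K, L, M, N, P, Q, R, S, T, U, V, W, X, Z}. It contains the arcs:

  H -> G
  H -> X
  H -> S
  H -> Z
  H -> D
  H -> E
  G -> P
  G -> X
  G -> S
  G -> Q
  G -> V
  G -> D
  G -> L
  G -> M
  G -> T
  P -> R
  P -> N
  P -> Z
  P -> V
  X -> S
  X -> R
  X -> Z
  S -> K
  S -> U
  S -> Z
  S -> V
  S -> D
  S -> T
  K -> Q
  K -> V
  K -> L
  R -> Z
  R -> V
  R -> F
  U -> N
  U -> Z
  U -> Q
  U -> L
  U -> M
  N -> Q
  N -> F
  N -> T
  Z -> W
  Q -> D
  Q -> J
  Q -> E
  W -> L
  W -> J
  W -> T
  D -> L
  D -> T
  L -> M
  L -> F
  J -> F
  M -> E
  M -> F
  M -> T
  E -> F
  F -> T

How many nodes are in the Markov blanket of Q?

11

Parents of Q: G, K, N, U.
Q has children D, E, J.
For each child, the remaining parents (spouses of Q):
  D: G, H, S
  J: W
  E: H, M
MB(Q) = {D, E, G, H, J, K, M, N, S, U, W}, which has 11 nodes.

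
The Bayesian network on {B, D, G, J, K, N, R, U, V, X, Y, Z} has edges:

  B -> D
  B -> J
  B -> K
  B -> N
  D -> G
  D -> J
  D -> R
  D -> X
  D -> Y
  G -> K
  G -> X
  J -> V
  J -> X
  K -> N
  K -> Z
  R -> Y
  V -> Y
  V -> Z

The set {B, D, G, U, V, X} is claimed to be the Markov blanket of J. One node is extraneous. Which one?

U

Recall MB(v) = parents ∪ children ∪ spouses, where spouses are the other parents of v's children.
J has parents B, D.
J's children: V, X.
Parents of each child, excluding J:
  V: —
  X: D, G
MB(J) = {B, D, G, V, X}.
U is neither a parent, child, nor co-parent of J, so it does not belong.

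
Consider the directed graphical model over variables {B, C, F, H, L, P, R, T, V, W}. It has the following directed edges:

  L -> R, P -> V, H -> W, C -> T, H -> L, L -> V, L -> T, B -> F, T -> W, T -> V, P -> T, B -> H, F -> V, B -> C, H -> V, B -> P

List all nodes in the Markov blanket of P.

{B, C, F, H, L, T, V}

Ch(P) = {T, V}.
P has parent B.
Parents of each child, excluding P:
  T also has parents C, L.
  parents(V) \ {P} = {F, H, L, T}.
Union: {B} ∪ {T, V} ∪ {C, F, H, L, T} = {B, C, F, H, L, T, V}.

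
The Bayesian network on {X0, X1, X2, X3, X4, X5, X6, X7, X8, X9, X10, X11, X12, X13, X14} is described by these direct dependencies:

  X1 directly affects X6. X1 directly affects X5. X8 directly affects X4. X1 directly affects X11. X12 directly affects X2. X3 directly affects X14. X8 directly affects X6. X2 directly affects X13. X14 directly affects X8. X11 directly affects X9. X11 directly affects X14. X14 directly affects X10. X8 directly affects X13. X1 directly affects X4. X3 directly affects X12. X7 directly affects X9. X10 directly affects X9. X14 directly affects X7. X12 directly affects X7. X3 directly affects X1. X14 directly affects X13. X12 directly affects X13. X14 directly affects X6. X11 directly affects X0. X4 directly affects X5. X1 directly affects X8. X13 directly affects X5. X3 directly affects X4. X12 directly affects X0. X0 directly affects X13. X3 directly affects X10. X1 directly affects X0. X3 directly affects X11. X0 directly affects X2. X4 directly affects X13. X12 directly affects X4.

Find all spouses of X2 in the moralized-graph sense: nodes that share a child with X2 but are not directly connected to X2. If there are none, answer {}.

{X4, X8, X14}

Children of X2: X13.
  X13: X0, X4, X8, X12, X14
Excluding nodes already adjacent to X2 (X0, X12, X13), the co-parent-only contribution is {X4, X8, X14}.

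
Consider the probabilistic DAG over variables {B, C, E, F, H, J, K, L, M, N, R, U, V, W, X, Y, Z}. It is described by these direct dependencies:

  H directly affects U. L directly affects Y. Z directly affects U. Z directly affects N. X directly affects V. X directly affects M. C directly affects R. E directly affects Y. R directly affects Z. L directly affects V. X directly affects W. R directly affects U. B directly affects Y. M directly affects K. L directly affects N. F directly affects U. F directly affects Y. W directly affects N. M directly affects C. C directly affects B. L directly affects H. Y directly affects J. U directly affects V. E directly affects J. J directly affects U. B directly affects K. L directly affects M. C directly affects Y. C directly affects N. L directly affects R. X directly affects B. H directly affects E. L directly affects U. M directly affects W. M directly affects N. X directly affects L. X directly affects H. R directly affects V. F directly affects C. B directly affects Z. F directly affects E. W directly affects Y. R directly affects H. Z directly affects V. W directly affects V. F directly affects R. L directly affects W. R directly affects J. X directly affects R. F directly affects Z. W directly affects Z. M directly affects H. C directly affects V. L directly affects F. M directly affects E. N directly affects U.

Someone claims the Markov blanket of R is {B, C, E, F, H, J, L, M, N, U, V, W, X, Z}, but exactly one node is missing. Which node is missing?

Y

R has parents C, F, L, X.
R has children H, J, U, V, Z.
Co-parents of R (other parents of its children):
  H also has parents L, M, X.
  Z's other parents are B, F, W.
  J's other parents are E, Y.
  parents(U) \ {R} = {F, H, J, L, N, Z}.
  V also has parents C, L, U, W, X, Z.
MB(R) = {B, C, E, F, H, J, L, M, N, U, V, W, X, Y, Z}.
Comparing with the claimed set, Y is missing.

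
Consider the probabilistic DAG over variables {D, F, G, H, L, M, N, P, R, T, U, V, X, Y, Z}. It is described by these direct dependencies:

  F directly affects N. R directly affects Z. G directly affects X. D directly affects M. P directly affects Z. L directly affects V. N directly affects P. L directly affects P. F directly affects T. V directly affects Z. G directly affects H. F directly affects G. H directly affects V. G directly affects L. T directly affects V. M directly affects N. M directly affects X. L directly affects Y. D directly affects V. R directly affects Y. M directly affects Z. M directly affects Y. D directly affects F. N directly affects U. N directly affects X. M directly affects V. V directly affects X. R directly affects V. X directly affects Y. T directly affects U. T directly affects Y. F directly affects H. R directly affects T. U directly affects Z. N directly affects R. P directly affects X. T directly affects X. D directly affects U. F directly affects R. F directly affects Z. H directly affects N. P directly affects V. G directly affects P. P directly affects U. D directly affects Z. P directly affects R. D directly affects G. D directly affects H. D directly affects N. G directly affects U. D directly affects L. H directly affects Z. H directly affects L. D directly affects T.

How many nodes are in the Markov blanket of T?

Pa(T) = {D, F, R}.
T has children U, V, X, Y.
Co-parents of T (other parents of its children):
  U also has parents D, G, N, P.
  parents(V) \ {T} = {D, H, L, M, P, R}.
  X's other parents are G, M, N, P, V.
  Y also has parents L, M, R, X.
MB(T) = {D, F, G, H, L, M, N, P, R, U, V, X, Y}, which has 13 nodes.

13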